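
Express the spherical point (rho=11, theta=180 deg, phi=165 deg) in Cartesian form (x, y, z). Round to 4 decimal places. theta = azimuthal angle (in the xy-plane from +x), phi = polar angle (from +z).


x = 11 * sin(165) * cos(180) = -2.847
y = 11 * sin(165) * sin(180) = 0
z = 11 * cos(165) = -10.6252

(-2.847, 0, -10.6252)


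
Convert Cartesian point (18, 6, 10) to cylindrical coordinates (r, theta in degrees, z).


r = sqrt(18^2 + 6^2) = 18.9737
theta = atan2(6, 18) = 18.4349 deg
z = 10

r = 18.9737, theta = 18.4349 deg, z = 10


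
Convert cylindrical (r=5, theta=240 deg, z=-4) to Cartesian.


x = 5 * cos(240) = -2.5
y = 5 * sin(240) = -4.3301
z = -4

(-2.5, -4.3301, -4)


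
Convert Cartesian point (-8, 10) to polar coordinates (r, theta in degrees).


r = sqrt((-8)^2 + 10^2) = 12.8062
theta = atan2(10, -8) = 128.6598 degrees

r = 12.8062, theta = 128.6598 degrees


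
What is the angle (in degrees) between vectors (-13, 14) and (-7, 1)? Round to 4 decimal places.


dot = -13*-7 + 14*1 = 105
|u| = 19.105, |v| = 7.0711
cos(angle) = 0.7772
angle = 38.991 degrees

38.991 degrees


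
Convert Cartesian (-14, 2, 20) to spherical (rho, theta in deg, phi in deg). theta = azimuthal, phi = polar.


rho = sqrt((-14)^2 + 2^2 + 20^2) = 24.4949
theta = atan2(2, -14) = 171.8699 deg
phi = acos(20/24.4949) = 35.2644 deg

rho = 24.4949, theta = 171.8699 deg, phi = 35.2644 deg


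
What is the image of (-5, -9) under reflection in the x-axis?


Reflection across x-axis: (x, y) -> (x, -y)
(-5, -9) -> (-5, 9)

(-5, 9)


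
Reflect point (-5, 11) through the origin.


Reflection through origin: (x, y) -> (-x, -y)
(-5, 11) -> (5, -11)

(5, -11)


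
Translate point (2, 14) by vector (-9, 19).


Translation: (x+dx, y+dy) = (2+-9, 14+19) = (-7, 33)

(-7, 33)


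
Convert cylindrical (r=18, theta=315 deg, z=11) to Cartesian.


x = 18 * cos(315) = 12.7279
y = 18 * sin(315) = -12.7279
z = 11

(12.7279, -12.7279, 11)


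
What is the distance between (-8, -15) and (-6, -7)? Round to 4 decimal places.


d = sqrt((-6--8)^2 + (-7--15)^2) = 8.2462

8.2462


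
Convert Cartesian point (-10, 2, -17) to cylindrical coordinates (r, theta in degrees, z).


r = sqrt((-10)^2 + 2^2) = 10.198
theta = atan2(2, -10) = 168.6901 deg
z = -17

r = 10.198, theta = 168.6901 deg, z = -17


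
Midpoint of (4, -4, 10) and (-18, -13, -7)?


Midpoint = ((4+-18)/2, (-4+-13)/2, (10+-7)/2) = (-7, -8.5, 1.5)

(-7, -8.5, 1.5)


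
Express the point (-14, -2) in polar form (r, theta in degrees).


r = sqrt((-14)^2 + (-2)^2) = 14.1421
theta = atan2(-2, -14) = 188.1301 degrees

r = 14.1421, theta = 188.1301 degrees


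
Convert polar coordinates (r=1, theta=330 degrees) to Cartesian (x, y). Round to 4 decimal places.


x = 1 * cos(330) = 0.866
y = 1 * sin(330) = -0.5

(0.866, -0.5)


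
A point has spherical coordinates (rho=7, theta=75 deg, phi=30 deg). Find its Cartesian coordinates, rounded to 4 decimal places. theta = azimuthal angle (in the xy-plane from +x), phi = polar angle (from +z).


x = 7 * sin(30) * cos(75) = 0.9059
y = 7 * sin(30) * sin(75) = 3.3807
z = 7 * cos(30) = 6.0622

(0.9059, 3.3807, 6.0622)


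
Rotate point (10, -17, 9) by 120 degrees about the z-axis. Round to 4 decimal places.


x' = 10*cos(120) - -17*sin(120) = 9.7224
y' = 10*sin(120) + -17*cos(120) = 17.1603
z' = 9

(9.7224, 17.1603, 9)


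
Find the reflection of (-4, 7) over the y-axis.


Reflection across y-axis: (x, y) -> (-x, y)
(-4, 7) -> (4, 7)

(4, 7)


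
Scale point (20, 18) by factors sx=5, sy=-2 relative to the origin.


Scaling: (x*sx, y*sy) = (20*5, 18*-2) = (100, -36)

(100, -36)


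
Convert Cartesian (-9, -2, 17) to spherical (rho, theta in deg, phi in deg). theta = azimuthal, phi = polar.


rho = sqrt((-9)^2 + (-2)^2 + 17^2) = 19.3391
theta = atan2(-2, -9) = 192.5288 deg
phi = acos(17/19.3391) = 28.4721 deg

rho = 19.3391, theta = 192.5288 deg, phi = 28.4721 deg


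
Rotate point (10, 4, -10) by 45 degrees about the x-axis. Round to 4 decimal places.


x' = 10
y' = 4*cos(45) - -10*sin(45) = 9.8995
z' = 4*sin(45) + -10*cos(45) = -4.2426

(10, 9.8995, -4.2426)


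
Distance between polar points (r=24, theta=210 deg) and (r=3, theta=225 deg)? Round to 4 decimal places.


d = sqrt(r1^2 + r2^2 - 2*r1*r2*cos(t2-t1))
d = sqrt(24^2 + 3^2 - 2*24*3*cos(225-210)) = 21.1165

21.1165


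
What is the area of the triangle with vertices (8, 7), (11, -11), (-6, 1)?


Area = |x1(y2-y3) + x2(y3-y1) + x3(y1-y2)| / 2
= |8*(-11-1) + 11*(1-7) + -6*(7--11)| / 2
= 135

135


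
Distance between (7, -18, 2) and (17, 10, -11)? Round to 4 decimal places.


d = sqrt((17-7)^2 + (10--18)^2 + (-11-2)^2) = 32.45

32.45


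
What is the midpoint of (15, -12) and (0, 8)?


Midpoint = ((15+0)/2, (-12+8)/2) = (7.5, -2)

(7.5, -2)


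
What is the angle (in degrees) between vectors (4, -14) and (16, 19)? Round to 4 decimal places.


dot = 4*16 + -14*19 = -202
|u| = 14.5602, |v| = 24.8395
cos(angle) = -0.5585
angle = 123.9537 degrees

123.9537 degrees


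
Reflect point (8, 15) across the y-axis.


Reflection across y-axis: (x, y) -> (-x, y)
(8, 15) -> (-8, 15)

(-8, 15)


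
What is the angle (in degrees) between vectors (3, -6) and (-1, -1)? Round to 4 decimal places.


dot = 3*-1 + -6*-1 = 3
|u| = 6.7082, |v| = 1.4142
cos(angle) = 0.3162
angle = 71.5651 degrees

71.5651 degrees


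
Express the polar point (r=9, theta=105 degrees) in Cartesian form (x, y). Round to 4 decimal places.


x = 9 * cos(105) = -2.3294
y = 9 * sin(105) = 8.6933

(-2.3294, 8.6933)


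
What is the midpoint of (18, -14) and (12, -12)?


Midpoint = ((18+12)/2, (-14+-12)/2) = (15, -13)

(15, -13)


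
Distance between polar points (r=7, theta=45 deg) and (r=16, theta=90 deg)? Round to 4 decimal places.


d = sqrt(r1^2 + r2^2 - 2*r1*r2*cos(t2-t1))
d = sqrt(7^2 + 16^2 - 2*7*16*cos(90-45)) = 12.1082

12.1082


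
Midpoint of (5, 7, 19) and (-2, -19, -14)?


Midpoint = ((5+-2)/2, (7+-19)/2, (19+-14)/2) = (1.5, -6, 2.5)

(1.5, -6, 2.5)


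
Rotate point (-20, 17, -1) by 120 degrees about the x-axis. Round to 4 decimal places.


x' = -20
y' = 17*cos(120) - -1*sin(120) = -7.634
z' = 17*sin(120) + -1*cos(120) = 15.2224

(-20, -7.634, 15.2224)


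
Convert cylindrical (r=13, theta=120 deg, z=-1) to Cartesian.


x = 13 * cos(120) = -6.5
y = 13 * sin(120) = 11.2583
z = -1

(-6.5, 11.2583, -1)


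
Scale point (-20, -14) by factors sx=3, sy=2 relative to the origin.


Scaling: (x*sx, y*sy) = (-20*3, -14*2) = (-60, -28)

(-60, -28)


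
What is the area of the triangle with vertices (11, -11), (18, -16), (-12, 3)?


Area = |x1(y2-y3) + x2(y3-y1) + x3(y1-y2)| / 2
= |11*(-16-3) + 18*(3--11) + -12*(-11--16)| / 2
= 8.5

8.5


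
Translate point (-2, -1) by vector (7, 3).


Translation: (x+dx, y+dy) = (-2+7, -1+3) = (5, 2)

(5, 2)


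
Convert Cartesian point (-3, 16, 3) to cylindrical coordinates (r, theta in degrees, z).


r = sqrt((-3)^2 + 16^2) = 16.2788
theta = atan2(16, -3) = 100.6197 deg
z = 3

r = 16.2788, theta = 100.6197 deg, z = 3


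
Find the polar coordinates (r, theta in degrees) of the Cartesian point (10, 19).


r = sqrt(10^2 + 19^2) = 21.4709
theta = atan2(19, 10) = 62.2415 degrees

r = 21.4709, theta = 62.2415 degrees


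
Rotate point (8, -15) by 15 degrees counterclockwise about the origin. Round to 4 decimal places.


x' = 8*cos(15) - -15*sin(15) = 11.6097
y' = 8*sin(15) + -15*cos(15) = -12.4183

(11.6097, -12.4183)


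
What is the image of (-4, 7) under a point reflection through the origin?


Reflection through origin: (x, y) -> (-x, -y)
(-4, 7) -> (4, -7)

(4, -7)


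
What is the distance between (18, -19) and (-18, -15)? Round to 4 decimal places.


d = sqrt((-18-18)^2 + (-15--19)^2) = 36.2215

36.2215


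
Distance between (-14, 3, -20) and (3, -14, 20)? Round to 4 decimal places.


d = sqrt((3--14)^2 + (-14-3)^2 + (20--20)^2) = 46.669

46.669


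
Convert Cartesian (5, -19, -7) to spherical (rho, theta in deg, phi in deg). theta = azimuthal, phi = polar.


rho = sqrt(5^2 + (-19)^2 + (-7)^2) = 20.8567
theta = atan2(-19, 5) = 284.7436 deg
phi = acos(-7/20.8567) = 109.6105 deg

rho = 20.8567, theta = 284.7436 deg, phi = 109.6105 deg


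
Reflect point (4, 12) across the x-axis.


Reflection across x-axis: (x, y) -> (x, -y)
(4, 12) -> (4, -12)

(4, -12)


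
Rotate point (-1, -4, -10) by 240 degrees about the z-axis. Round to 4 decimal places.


x' = -1*cos(240) - -4*sin(240) = -2.9641
y' = -1*sin(240) + -4*cos(240) = 2.866
z' = -10

(-2.9641, 2.866, -10)


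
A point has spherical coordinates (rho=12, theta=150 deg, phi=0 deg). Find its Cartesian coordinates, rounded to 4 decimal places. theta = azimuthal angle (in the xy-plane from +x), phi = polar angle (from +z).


x = 12 * sin(0) * cos(150) = 0
y = 12 * sin(0) * sin(150) = 0
z = 12 * cos(0) = 12

(0, 0, 12)


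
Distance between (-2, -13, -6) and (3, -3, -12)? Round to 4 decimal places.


d = sqrt((3--2)^2 + (-3--13)^2 + (-12--6)^2) = 12.6886

12.6886


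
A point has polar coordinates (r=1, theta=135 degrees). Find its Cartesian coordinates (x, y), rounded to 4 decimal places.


x = 1 * cos(135) = -0.7071
y = 1 * sin(135) = 0.7071

(-0.7071, 0.7071)


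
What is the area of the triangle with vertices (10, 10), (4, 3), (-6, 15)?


Area = |x1(y2-y3) + x2(y3-y1) + x3(y1-y2)| / 2
= |10*(3-15) + 4*(15-10) + -6*(10-3)| / 2
= 71

71


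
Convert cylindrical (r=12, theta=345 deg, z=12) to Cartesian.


x = 12 * cos(345) = 11.5911
y = 12 * sin(345) = -3.1058
z = 12

(11.5911, -3.1058, 12)


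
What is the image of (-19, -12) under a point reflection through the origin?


Reflection through origin: (x, y) -> (-x, -y)
(-19, -12) -> (19, 12)

(19, 12)


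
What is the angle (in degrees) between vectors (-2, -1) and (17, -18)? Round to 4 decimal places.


dot = -2*17 + -1*-18 = -16
|u| = 2.2361, |v| = 24.7588
cos(angle) = -0.289
angle = 106.7984 degrees

106.7984 degrees


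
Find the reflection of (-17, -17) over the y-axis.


Reflection across y-axis: (x, y) -> (-x, y)
(-17, -17) -> (17, -17)

(17, -17)


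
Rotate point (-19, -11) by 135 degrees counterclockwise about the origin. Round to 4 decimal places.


x' = -19*cos(135) - -11*sin(135) = 21.2132
y' = -19*sin(135) + -11*cos(135) = -5.6569

(21.2132, -5.6569)


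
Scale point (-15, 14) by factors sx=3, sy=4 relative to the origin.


Scaling: (x*sx, y*sy) = (-15*3, 14*4) = (-45, 56)

(-45, 56)


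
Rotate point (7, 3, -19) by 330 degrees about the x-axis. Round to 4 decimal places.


x' = 7
y' = 3*cos(330) - -19*sin(330) = -6.9019
z' = 3*sin(330) + -19*cos(330) = -17.9545

(7, -6.9019, -17.9545)


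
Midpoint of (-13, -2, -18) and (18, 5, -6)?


Midpoint = ((-13+18)/2, (-2+5)/2, (-18+-6)/2) = (2.5, 1.5, -12)

(2.5, 1.5, -12)


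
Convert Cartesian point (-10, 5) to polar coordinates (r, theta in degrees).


r = sqrt((-10)^2 + 5^2) = 11.1803
theta = atan2(5, -10) = 153.4349 degrees

r = 11.1803, theta = 153.4349 degrees


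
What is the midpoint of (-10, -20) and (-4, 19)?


Midpoint = ((-10+-4)/2, (-20+19)/2) = (-7, -0.5)

(-7, -0.5)


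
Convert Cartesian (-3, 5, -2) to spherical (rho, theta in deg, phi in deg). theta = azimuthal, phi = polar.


rho = sqrt((-3)^2 + 5^2 + (-2)^2) = 6.1644
theta = atan2(5, -3) = 120.9638 deg
phi = acos(-2/6.1644) = 108.9318 deg

rho = 6.1644, theta = 120.9638 deg, phi = 108.9318 deg


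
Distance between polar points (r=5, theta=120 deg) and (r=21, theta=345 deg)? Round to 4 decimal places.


d = sqrt(r1^2 + r2^2 - 2*r1*r2*cos(t2-t1))
d = sqrt(5^2 + 21^2 - 2*5*21*cos(345-120)) = 24.789

24.789


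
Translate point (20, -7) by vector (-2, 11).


Translation: (x+dx, y+dy) = (20+-2, -7+11) = (18, 4)

(18, 4)


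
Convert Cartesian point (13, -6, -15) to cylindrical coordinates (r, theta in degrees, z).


r = sqrt(13^2 + (-6)^2) = 14.3178
theta = atan2(-6, 13) = 335.2249 deg
z = -15

r = 14.3178, theta = 335.2249 deg, z = -15


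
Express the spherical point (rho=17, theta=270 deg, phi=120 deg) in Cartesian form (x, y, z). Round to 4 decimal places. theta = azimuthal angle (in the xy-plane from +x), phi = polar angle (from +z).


x = 17 * sin(120) * cos(270) = 0
y = 17 * sin(120) * sin(270) = -14.7224
z = 17 * cos(120) = -8.5

(0, -14.7224, -8.5)


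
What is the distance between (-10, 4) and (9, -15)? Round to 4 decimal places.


d = sqrt((9--10)^2 + (-15-4)^2) = 26.8701

26.8701


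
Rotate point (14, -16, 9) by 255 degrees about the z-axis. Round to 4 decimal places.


x' = 14*cos(255) - -16*sin(255) = -19.0783
y' = 14*sin(255) + -16*cos(255) = -9.3819
z' = 9

(-19.0783, -9.3819, 9)


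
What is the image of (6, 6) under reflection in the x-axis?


Reflection across x-axis: (x, y) -> (x, -y)
(6, 6) -> (6, -6)

(6, -6)


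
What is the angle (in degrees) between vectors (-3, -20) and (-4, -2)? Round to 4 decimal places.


dot = -3*-4 + -20*-2 = 52
|u| = 20.2237, |v| = 4.4721
cos(angle) = 0.5749
angle = 54.9042 degrees

54.9042 degrees


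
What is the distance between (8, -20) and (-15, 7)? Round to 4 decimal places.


d = sqrt((-15-8)^2 + (7--20)^2) = 35.4683

35.4683


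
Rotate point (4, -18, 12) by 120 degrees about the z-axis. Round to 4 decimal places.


x' = 4*cos(120) - -18*sin(120) = 13.5885
y' = 4*sin(120) + -18*cos(120) = 12.4641
z' = 12

(13.5885, 12.4641, 12)


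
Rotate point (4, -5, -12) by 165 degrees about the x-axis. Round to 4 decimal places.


x' = 4
y' = -5*cos(165) - -12*sin(165) = 7.9355
z' = -5*sin(165) + -12*cos(165) = 10.297

(4, 7.9355, 10.297)


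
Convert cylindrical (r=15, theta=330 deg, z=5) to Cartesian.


x = 15 * cos(330) = 12.9904
y = 15 * sin(330) = -7.5
z = 5

(12.9904, -7.5, 5)


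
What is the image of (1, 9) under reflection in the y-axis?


Reflection across y-axis: (x, y) -> (-x, y)
(1, 9) -> (-1, 9)

(-1, 9)


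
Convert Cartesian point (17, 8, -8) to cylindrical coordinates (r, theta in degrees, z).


r = sqrt(17^2 + 8^2) = 18.7883
theta = atan2(8, 17) = 25.2011 deg
z = -8

r = 18.7883, theta = 25.2011 deg, z = -8


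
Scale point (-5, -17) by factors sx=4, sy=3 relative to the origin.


Scaling: (x*sx, y*sy) = (-5*4, -17*3) = (-20, -51)

(-20, -51)


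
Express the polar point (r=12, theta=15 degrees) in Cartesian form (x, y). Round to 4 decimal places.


x = 12 * cos(15) = 11.5911
y = 12 * sin(15) = 3.1058

(11.5911, 3.1058)


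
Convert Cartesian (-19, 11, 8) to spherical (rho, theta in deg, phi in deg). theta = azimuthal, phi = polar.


rho = sqrt((-19)^2 + 11^2 + 8^2) = 23.3666
theta = atan2(11, -19) = 149.9314 deg
phi = acos(8/23.3666) = 69.9788 deg

rho = 23.3666, theta = 149.9314 deg, phi = 69.9788 deg


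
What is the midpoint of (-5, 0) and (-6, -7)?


Midpoint = ((-5+-6)/2, (0+-7)/2) = (-5.5, -3.5)

(-5.5, -3.5)


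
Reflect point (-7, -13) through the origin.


Reflection through origin: (x, y) -> (-x, -y)
(-7, -13) -> (7, 13)

(7, 13)


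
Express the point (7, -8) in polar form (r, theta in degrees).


r = sqrt(7^2 + (-8)^2) = 10.6301
theta = atan2(-8, 7) = 311.1859 degrees

r = 10.6301, theta = 311.1859 degrees


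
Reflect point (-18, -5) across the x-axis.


Reflection across x-axis: (x, y) -> (x, -y)
(-18, -5) -> (-18, 5)

(-18, 5)


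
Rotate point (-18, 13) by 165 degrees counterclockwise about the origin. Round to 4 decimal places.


x' = -18*cos(165) - 13*sin(165) = 14.022
y' = -18*sin(165) + 13*cos(165) = -17.2158

(14.022, -17.2158)


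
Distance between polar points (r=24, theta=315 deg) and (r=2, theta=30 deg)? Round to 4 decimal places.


d = sqrt(r1^2 + r2^2 - 2*r1*r2*cos(t2-t1))
d = sqrt(24^2 + 2^2 - 2*24*2*cos(30-315)) = 23.5617

23.5617


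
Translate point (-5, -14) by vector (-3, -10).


Translation: (x+dx, y+dy) = (-5+-3, -14+-10) = (-8, -24)

(-8, -24)


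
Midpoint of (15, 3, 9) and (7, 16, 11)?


Midpoint = ((15+7)/2, (3+16)/2, (9+11)/2) = (11, 9.5, 10)

(11, 9.5, 10)


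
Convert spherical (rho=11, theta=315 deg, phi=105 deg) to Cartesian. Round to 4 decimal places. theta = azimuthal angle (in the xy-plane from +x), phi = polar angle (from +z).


x = 11 * sin(105) * cos(315) = 7.5131
y = 11 * sin(105) * sin(315) = -7.5131
z = 11 * cos(105) = -2.847

(7.5131, -7.5131, -2.847)


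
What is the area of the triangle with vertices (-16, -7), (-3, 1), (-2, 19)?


Area = |x1(y2-y3) + x2(y3-y1) + x3(y1-y2)| / 2
= |-16*(1-19) + -3*(19--7) + -2*(-7-1)| / 2
= 113

113


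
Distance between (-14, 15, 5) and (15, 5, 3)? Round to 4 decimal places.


d = sqrt((15--14)^2 + (5-15)^2 + (3-5)^2) = 30.7409

30.7409


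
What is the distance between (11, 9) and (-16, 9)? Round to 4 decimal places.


d = sqrt((-16-11)^2 + (9-9)^2) = 27

27


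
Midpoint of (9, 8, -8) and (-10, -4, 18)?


Midpoint = ((9+-10)/2, (8+-4)/2, (-8+18)/2) = (-0.5, 2, 5)

(-0.5, 2, 5)


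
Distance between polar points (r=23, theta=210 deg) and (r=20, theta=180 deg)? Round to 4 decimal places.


d = sqrt(r1^2 + r2^2 - 2*r1*r2*cos(t2-t1))
d = sqrt(23^2 + 20^2 - 2*23*20*cos(180-210)) = 11.5003

11.5003


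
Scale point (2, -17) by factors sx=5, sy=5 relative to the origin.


Scaling: (x*sx, y*sy) = (2*5, -17*5) = (10, -85)

(10, -85)


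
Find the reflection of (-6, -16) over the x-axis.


Reflection across x-axis: (x, y) -> (x, -y)
(-6, -16) -> (-6, 16)

(-6, 16)


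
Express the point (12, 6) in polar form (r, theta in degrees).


r = sqrt(12^2 + 6^2) = 13.4164
theta = atan2(6, 12) = 26.5651 degrees

r = 13.4164, theta = 26.5651 degrees


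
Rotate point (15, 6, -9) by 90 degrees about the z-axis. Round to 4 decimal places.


x' = 15*cos(90) - 6*sin(90) = -6
y' = 15*sin(90) + 6*cos(90) = 15
z' = -9

(-6, 15, -9)


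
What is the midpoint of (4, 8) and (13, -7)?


Midpoint = ((4+13)/2, (8+-7)/2) = (8.5, 0.5)

(8.5, 0.5)


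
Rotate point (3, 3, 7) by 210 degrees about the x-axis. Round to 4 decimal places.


x' = 3
y' = 3*cos(210) - 7*sin(210) = 0.9019
z' = 3*sin(210) + 7*cos(210) = -7.5622

(3, 0.9019, -7.5622)


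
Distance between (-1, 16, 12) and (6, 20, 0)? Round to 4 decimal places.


d = sqrt((6--1)^2 + (20-16)^2 + (0-12)^2) = 14.4568

14.4568


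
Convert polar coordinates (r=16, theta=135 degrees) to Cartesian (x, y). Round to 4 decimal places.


x = 16 * cos(135) = -11.3137
y = 16 * sin(135) = 11.3137

(-11.3137, 11.3137)


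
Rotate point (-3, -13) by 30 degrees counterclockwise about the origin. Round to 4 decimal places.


x' = -3*cos(30) - -13*sin(30) = 3.9019
y' = -3*sin(30) + -13*cos(30) = -12.7583

(3.9019, -12.7583)


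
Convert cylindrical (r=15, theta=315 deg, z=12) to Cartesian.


x = 15 * cos(315) = 10.6066
y = 15 * sin(315) = -10.6066
z = 12

(10.6066, -10.6066, 12)


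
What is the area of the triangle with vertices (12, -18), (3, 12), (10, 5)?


Area = |x1(y2-y3) + x2(y3-y1) + x3(y1-y2)| / 2
= |12*(12-5) + 3*(5--18) + 10*(-18-12)| / 2
= 73.5

73.5


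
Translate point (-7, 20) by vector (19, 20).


Translation: (x+dx, y+dy) = (-7+19, 20+20) = (12, 40)

(12, 40)


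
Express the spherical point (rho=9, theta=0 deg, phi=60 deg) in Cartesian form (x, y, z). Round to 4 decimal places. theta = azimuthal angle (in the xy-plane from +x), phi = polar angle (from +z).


x = 9 * sin(60) * cos(0) = 7.7942
y = 9 * sin(60) * sin(0) = 0
z = 9 * cos(60) = 4.5

(7.7942, 0, 4.5)


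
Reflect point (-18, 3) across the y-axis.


Reflection across y-axis: (x, y) -> (-x, y)
(-18, 3) -> (18, 3)

(18, 3)


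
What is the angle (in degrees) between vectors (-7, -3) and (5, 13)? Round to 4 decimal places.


dot = -7*5 + -3*13 = -74
|u| = 7.6158, |v| = 13.9284
cos(angle) = -0.6976
angle = 134.2361 degrees

134.2361 degrees


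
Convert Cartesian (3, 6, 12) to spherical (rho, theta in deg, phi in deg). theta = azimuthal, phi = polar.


rho = sqrt(3^2 + 6^2 + 12^2) = 13.7477
theta = atan2(6, 3) = 63.4349 deg
phi = acos(12/13.7477) = 29.2059 deg

rho = 13.7477, theta = 63.4349 deg, phi = 29.2059 deg


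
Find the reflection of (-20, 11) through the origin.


Reflection through origin: (x, y) -> (-x, -y)
(-20, 11) -> (20, -11)

(20, -11)


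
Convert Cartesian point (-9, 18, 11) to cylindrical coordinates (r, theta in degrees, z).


r = sqrt((-9)^2 + 18^2) = 20.1246
theta = atan2(18, -9) = 116.5651 deg
z = 11

r = 20.1246, theta = 116.5651 deg, z = 11


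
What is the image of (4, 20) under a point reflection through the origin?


Reflection through origin: (x, y) -> (-x, -y)
(4, 20) -> (-4, -20)

(-4, -20)


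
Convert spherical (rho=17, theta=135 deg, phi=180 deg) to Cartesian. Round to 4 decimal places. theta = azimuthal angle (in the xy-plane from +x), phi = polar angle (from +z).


x = 17 * sin(180) * cos(135) = 0
y = 17 * sin(180) * sin(135) = 0
z = 17 * cos(180) = -17

(0, 0, -17)


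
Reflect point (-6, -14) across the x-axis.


Reflection across x-axis: (x, y) -> (x, -y)
(-6, -14) -> (-6, 14)

(-6, 14)


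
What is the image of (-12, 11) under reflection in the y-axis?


Reflection across y-axis: (x, y) -> (-x, y)
(-12, 11) -> (12, 11)

(12, 11)


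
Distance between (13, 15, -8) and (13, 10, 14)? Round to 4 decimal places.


d = sqrt((13-13)^2 + (10-15)^2 + (14--8)^2) = 22.561

22.561


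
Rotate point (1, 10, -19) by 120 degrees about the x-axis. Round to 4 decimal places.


x' = 1
y' = 10*cos(120) - -19*sin(120) = 11.4545
z' = 10*sin(120) + -19*cos(120) = 18.1603

(1, 11.4545, 18.1603)


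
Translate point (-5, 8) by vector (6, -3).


Translation: (x+dx, y+dy) = (-5+6, 8+-3) = (1, 5)

(1, 5)


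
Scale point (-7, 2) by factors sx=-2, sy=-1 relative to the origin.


Scaling: (x*sx, y*sy) = (-7*-2, 2*-1) = (14, -2)

(14, -2)


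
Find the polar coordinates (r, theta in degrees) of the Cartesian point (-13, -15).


r = sqrt((-13)^2 + (-15)^2) = 19.8494
theta = atan2(-15, -13) = 229.0856 degrees

r = 19.8494, theta = 229.0856 degrees


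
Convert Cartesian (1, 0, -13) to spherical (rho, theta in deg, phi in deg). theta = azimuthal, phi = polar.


rho = sqrt(1^2 + 0^2 + (-13)^2) = 13.0384
theta = atan2(0, 1) = 0 deg
phi = acos(-13/13.0384) = 175.6013 deg

rho = 13.0384, theta = 0 deg, phi = 175.6013 deg


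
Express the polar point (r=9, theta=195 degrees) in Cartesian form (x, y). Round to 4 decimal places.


x = 9 * cos(195) = -8.6933
y = 9 * sin(195) = -2.3294

(-8.6933, -2.3294)


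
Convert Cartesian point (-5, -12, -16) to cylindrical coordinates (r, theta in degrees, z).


r = sqrt((-5)^2 + (-12)^2) = 13
theta = atan2(-12, -5) = 247.3801 deg
z = -16

r = 13, theta = 247.3801 deg, z = -16


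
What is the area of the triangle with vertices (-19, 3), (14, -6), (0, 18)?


Area = |x1(y2-y3) + x2(y3-y1) + x3(y1-y2)| / 2
= |-19*(-6-18) + 14*(18-3) + 0*(3--6)| / 2
= 333

333


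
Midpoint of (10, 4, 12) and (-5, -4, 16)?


Midpoint = ((10+-5)/2, (4+-4)/2, (12+16)/2) = (2.5, 0, 14)

(2.5, 0, 14)


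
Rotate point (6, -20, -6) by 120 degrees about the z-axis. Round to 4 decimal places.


x' = 6*cos(120) - -20*sin(120) = 14.3205
y' = 6*sin(120) + -20*cos(120) = 15.1962
z' = -6

(14.3205, 15.1962, -6)


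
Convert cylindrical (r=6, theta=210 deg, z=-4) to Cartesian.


x = 6 * cos(210) = -5.1962
y = 6 * sin(210) = -3
z = -4

(-5.1962, -3, -4)


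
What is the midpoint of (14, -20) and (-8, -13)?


Midpoint = ((14+-8)/2, (-20+-13)/2) = (3, -16.5)

(3, -16.5)


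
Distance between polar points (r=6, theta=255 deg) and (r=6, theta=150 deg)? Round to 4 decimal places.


d = sqrt(r1^2 + r2^2 - 2*r1*r2*cos(t2-t1))
d = sqrt(6^2 + 6^2 - 2*6*6*cos(150-255)) = 9.5202

9.5202


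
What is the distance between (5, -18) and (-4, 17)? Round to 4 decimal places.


d = sqrt((-4-5)^2 + (17--18)^2) = 36.1386

36.1386


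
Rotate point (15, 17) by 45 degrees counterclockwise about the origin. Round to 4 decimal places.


x' = 15*cos(45) - 17*sin(45) = -1.4142
y' = 15*sin(45) + 17*cos(45) = 22.6274

(-1.4142, 22.6274)


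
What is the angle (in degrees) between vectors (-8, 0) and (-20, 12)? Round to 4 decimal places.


dot = -8*-20 + 0*12 = 160
|u| = 8, |v| = 23.3238
cos(angle) = 0.8575
angle = 30.9638 degrees

30.9638 degrees


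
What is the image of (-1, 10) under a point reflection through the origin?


Reflection through origin: (x, y) -> (-x, -y)
(-1, 10) -> (1, -10)

(1, -10)


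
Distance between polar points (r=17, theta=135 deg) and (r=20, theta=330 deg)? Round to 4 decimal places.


d = sqrt(r1^2 + r2^2 - 2*r1*r2*cos(t2-t1))
d = sqrt(17^2 + 20^2 - 2*17*20*cos(330-135)) = 36.6855

36.6855


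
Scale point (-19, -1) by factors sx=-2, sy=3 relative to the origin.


Scaling: (x*sx, y*sy) = (-19*-2, -1*3) = (38, -3)

(38, -3)


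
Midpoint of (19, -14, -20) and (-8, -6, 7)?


Midpoint = ((19+-8)/2, (-14+-6)/2, (-20+7)/2) = (5.5, -10, -6.5)

(5.5, -10, -6.5)


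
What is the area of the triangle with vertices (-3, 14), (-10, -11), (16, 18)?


Area = |x1(y2-y3) + x2(y3-y1) + x3(y1-y2)| / 2
= |-3*(-11-18) + -10*(18-14) + 16*(14--11)| / 2
= 223.5

223.5


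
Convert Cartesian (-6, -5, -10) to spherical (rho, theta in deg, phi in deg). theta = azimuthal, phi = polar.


rho = sqrt((-6)^2 + (-5)^2 + (-10)^2) = 12.6886
theta = atan2(-5, -6) = 219.8056 deg
phi = acos(-10/12.6886) = 142.0093 deg

rho = 12.6886, theta = 219.8056 deg, phi = 142.0093 deg


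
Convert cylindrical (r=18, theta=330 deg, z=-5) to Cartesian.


x = 18 * cos(330) = 15.5885
y = 18 * sin(330) = -9
z = -5

(15.5885, -9, -5)


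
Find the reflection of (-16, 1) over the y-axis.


Reflection across y-axis: (x, y) -> (-x, y)
(-16, 1) -> (16, 1)

(16, 1)


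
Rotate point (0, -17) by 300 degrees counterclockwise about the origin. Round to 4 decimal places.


x' = 0*cos(300) - -17*sin(300) = -14.7224
y' = 0*sin(300) + -17*cos(300) = -8.5

(-14.7224, -8.5)


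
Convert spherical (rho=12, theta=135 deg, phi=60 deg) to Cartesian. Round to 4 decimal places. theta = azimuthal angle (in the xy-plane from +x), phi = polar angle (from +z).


x = 12 * sin(60) * cos(135) = -7.3485
y = 12 * sin(60) * sin(135) = 7.3485
z = 12 * cos(60) = 6

(-7.3485, 7.3485, 6)


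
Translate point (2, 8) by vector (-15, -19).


Translation: (x+dx, y+dy) = (2+-15, 8+-19) = (-13, -11)

(-13, -11)


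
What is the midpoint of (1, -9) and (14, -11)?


Midpoint = ((1+14)/2, (-9+-11)/2) = (7.5, -10)

(7.5, -10)


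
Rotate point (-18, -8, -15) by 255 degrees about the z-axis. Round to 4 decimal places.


x' = -18*cos(255) - -8*sin(255) = -3.0687
y' = -18*sin(255) + -8*cos(255) = 19.4572
z' = -15

(-3.0687, 19.4572, -15)


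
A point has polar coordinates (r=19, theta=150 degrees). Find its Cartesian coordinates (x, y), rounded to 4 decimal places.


x = 19 * cos(150) = -16.4545
y = 19 * sin(150) = 9.5

(-16.4545, 9.5)


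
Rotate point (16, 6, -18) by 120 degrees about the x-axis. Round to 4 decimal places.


x' = 16
y' = 6*cos(120) - -18*sin(120) = 12.5885
z' = 6*sin(120) + -18*cos(120) = 14.1962

(16, 12.5885, 14.1962)


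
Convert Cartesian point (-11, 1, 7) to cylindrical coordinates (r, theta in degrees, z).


r = sqrt((-11)^2 + 1^2) = 11.0454
theta = atan2(1, -11) = 174.8056 deg
z = 7

r = 11.0454, theta = 174.8056 deg, z = 7


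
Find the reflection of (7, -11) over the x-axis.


Reflection across x-axis: (x, y) -> (x, -y)
(7, -11) -> (7, 11)

(7, 11)


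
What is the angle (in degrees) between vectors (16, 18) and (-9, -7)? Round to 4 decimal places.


dot = 16*-9 + 18*-7 = -270
|u| = 24.0832, |v| = 11.4018
cos(angle) = -0.9833
angle = 169.5085 degrees

169.5085 degrees


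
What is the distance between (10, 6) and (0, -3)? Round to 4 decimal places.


d = sqrt((0-10)^2 + (-3-6)^2) = 13.4536

13.4536


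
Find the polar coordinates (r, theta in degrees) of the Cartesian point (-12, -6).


r = sqrt((-12)^2 + (-6)^2) = 13.4164
theta = atan2(-6, -12) = 206.5651 degrees

r = 13.4164, theta = 206.5651 degrees


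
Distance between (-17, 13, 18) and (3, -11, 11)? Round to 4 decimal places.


d = sqrt((3--17)^2 + (-11-13)^2 + (11-18)^2) = 32.0156

32.0156


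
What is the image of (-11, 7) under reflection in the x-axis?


Reflection across x-axis: (x, y) -> (x, -y)
(-11, 7) -> (-11, -7)

(-11, -7)


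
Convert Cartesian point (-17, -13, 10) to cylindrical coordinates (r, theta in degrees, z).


r = sqrt((-17)^2 + (-13)^2) = 21.4009
theta = atan2(-13, -17) = 217.4054 deg
z = 10

r = 21.4009, theta = 217.4054 deg, z = 10


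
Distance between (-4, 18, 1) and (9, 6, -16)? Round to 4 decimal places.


d = sqrt((9--4)^2 + (6-18)^2 + (-16-1)^2) = 24.5357

24.5357


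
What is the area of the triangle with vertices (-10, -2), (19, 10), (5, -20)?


Area = |x1(y2-y3) + x2(y3-y1) + x3(y1-y2)| / 2
= |-10*(10--20) + 19*(-20--2) + 5*(-2-10)| / 2
= 351

351


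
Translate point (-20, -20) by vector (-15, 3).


Translation: (x+dx, y+dy) = (-20+-15, -20+3) = (-35, -17)

(-35, -17)


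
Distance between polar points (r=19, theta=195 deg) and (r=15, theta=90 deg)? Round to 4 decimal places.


d = sqrt(r1^2 + r2^2 - 2*r1*r2*cos(t2-t1))
d = sqrt(19^2 + 15^2 - 2*19*15*cos(90-195)) = 27.0837

27.0837


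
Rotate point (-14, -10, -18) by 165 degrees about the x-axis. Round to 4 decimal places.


x' = -14
y' = -10*cos(165) - -18*sin(165) = 14.318
z' = -10*sin(165) + -18*cos(165) = 14.7985

(-14, 14.318, 14.7985)


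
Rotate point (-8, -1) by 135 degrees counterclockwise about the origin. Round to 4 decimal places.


x' = -8*cos(135) - -1*sin(135) = 6.364
y' = -8*sin(135) + -1*cos(135) = -4.9497

(6.364, -4.9497)


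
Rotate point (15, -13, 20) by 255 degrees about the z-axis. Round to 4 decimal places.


x' = 15*cos(255) - -13*sin(255) = -16.4393
y' = 15*sin(255) + -13*cos(255) = -11.1242
z' = 20

(-16.4393, -11.1242, 20)


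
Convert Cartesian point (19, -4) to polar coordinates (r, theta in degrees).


r = sqrt(19^2 + (-4)^2) = 19.4165
theta = atan2(-4, 19) = 348.1113 degrees

r = 19.4165, theta = 348.1113 degrees


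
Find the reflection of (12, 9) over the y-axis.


Reflection across y-axis: (x, y) -> (-x, y)
(12, 9) -> (-12, 9)

(-12, 9)


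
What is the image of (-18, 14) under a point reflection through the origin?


Reflection through origin: (x, y) -> (-x, -y)
(-18, 14) -> (18, -14)

(18, -14)


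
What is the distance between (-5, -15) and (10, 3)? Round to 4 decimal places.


d = sqrt((10--5)^2 + (3--15)^2) = 23.4307

23.4307


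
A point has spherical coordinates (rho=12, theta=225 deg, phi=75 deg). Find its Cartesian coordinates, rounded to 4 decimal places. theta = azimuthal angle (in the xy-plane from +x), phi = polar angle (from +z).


x = 12 * sin(75) * cos(225) = -8.1962
y = 12 * sin(75) * sin(225) = -8.1962
z = 12 * cos(75) = 3.1058

(-8.1962, -8.1962, 3.1058)


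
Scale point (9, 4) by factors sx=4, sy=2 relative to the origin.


Scaling: (x*sx, y*sy) = (9*4, 4*2) = (36, 8)

(36, 8)


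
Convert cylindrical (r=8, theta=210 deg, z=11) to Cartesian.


x = 8 * cos(210) = -6.9282
y = 8 * sin(210) = -4
z = 11

(-6.9282, -4, 11)


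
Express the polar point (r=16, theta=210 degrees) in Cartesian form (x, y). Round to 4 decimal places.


x = 16 * cos(210) = -13.8564
y = 16 * sin(210) = -8

(-13.8564, -8)


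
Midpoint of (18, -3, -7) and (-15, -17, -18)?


Midpoint = ((18+-15)/2, (-3+-17)/2, (-7+-18)/2) = (1.5, -10, -12.5)

(1.5, -10, -12.5)


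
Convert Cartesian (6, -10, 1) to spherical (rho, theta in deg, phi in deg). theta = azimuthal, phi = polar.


rho = sqrt(6^2 + (-10)^2 + 1^2) = 11.7047
theta = atan2(-10, 6) = 300.9638 deg
phi = acos(1/11.7047) = 85.0989 deg

rho = 11.7047, theta = 300.9638 deg, phi = 85.0989 deg


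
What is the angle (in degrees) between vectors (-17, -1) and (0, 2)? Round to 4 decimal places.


dot = -17*0 + -1*2 = -2
|u| = 17.0294, |v| = 2
cos(angle) = -0.0587
angle = 93.3665 degrees

93.3665 degrees


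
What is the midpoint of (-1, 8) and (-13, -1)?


Midpoint = ((-1+-13)/2, (8+-1)/2) = (-7, 3.5)

(-7, 3.5)


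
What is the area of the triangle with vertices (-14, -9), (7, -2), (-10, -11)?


Area = |x1(y2-y3) + x2(y3-y1) + x3(y1-y2)| / 2
= |-14*(-2--11) + 7*(-11--9) + -10*(-9--2)| / 2
= 35

35


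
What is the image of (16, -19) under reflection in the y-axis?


Reflection across y-axis: (x, y) -> (-x, y)
(16, -19) -> (-16, -19)

(-16, -19)


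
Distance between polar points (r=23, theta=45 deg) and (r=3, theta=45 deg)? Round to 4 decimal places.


d = sqrt(r1^2 + r2^2 - 2*r1*r2*cos(t2-t1))
d = sqrt(23^2 + 3^2 - 2*23*3*cos(45-45)) = 20

20


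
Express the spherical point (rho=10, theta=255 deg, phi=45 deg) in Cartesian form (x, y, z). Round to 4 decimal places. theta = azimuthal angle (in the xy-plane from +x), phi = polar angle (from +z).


x = 10 * sin(45) * cos(255) = -1.8301
y = 10 * sin(45) * sin(255) = -6.8301
z = 10 * cos(45) = 7.0711

(-1.8301, -6.8301, 7.0711)


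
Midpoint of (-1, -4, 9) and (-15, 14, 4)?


Midpoint = ((-1+-15)/2, (-4+14)/2, (9+4)/2) = (-8, 5, 6.5)

(-8, 5, 6.5)


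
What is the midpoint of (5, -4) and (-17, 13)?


Midpoint = ((5+-17)/2, (-4+13)/2) = (-6, 4.5)

(-6, 4.5)


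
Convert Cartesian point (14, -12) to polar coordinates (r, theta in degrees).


r = sqrt(14^2 + (-12)^2) = 18.4391
theta = atan2(-12, 14) = 319.3987 degrees

r = 18.4391, theta = 319.3987 degrees


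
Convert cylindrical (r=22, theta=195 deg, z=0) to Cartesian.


x = 22 * cos(195) = -21.2504
y = 22 * sin(195) = -5.694
z = 0

(-21.2504, -5.694, 0)


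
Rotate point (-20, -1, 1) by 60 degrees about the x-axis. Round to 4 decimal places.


x' = -20
y' = -1*cos(60) - 1*sin(60) = -1.366
z' = -1*sin(60) + 1*cos(60) = -0.366

(-20, -1.366, -0.366)


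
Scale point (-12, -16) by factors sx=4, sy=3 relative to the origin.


Scaling: (x*sx, y*sy) = (-12*4, -16*3) = (-48, -48)

(-48, -48)


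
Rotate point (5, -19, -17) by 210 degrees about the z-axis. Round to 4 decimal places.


x' = 5*cos(210) - -19*sin(210) = -13.8301
y' = 5*sin(210) + -19*cos(210) = 13.9545
z' = -17

(-13.8301, 13.9545, -17)


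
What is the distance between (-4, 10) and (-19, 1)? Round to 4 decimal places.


d = sqrt((-19--4)^2 + (1-10)^2) = 17.4929

17.4929


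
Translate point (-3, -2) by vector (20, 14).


Translation: (x+dx, y+dy) = (-3+20, -2+14) = (17, 12)

(17, 12)


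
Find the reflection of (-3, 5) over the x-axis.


Reflection across x-axis: (x, y) -> (x, -y)
(-3, 5) -> (-3, -5)

(-3, -5)


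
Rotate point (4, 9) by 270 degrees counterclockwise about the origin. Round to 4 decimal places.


x' = 4*cos(270) - 9*sin(270) = 9
y' = 4*sin(270) + 9*cos(270) = -4

(9, -4)


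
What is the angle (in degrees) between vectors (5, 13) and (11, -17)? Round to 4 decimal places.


dot = 5*11 + 13*-17 = -166
|u| = 13.9284, |v| = 20.2485
cos(angle) = -0.5886
angle = 126.0572 degrees

126.0572 degrees


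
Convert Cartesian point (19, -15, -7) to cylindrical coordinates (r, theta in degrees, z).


r = sqrt(19^2 + (-15)^2) = 24.2074
theta = atan2(-15, 19) = 321.7098 deg
z = -7

r = 24.2074, theta = 321.7098 deg, z = -7


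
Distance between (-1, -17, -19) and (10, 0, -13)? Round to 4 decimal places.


d = sqrt((10--1)^2 + (0--17)^2 + (-13--19)^2) = 21.1187

21.1187


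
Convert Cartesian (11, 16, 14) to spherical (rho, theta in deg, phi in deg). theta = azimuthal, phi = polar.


rho = sqrt(11^2 + 16^2 + 14^2) = 23.9374
theta = atan2(16, 11) = 55.4915 deg
phi = acos(14/23.9374) = 54.207 deg

rho = 23.9374, theta = 55.4915 deg, phi = 54.207 deg


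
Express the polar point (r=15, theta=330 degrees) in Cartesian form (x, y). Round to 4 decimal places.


x = 15 * cos(330) = 12.9904
y = 15 * sin(330) = -7.5

(12.9904, -7.5)


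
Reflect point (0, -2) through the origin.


Reflection through origin: (x, y) -> (-x, -y)
(0, -2) -> (0, 2)

(0, 2)


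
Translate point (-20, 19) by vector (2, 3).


Translation: (x+dx, y+dy) = (-20+2, 19+3) = (-18, 22)

(-18, 22)


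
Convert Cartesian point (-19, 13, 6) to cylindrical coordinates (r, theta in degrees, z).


r = sqrt((-19)^2 + 13^2) = 23.0217
theta = atan2(13, -19) = 145.6197 deg
z = 6

r = 23.0217, theta = 145.6197 deg, z = 6


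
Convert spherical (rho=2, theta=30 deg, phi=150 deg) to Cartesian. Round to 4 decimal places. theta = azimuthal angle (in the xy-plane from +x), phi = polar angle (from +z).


x = 2 * sin(150) * cos(30) = 0.866
y = 2 * sin(150) * sin(30) = 0.5
z = 2 * cos(150) = -1.7321

(0.866, 0.5, -1.7321)


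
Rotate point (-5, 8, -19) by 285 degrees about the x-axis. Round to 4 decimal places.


x' = -5
y' = 8*cos(285) - -19*sin(285) = -16.282
z' = 8*sin(285) + -19*cos(285) = -12.645

(-5, -16.282, -12.645)


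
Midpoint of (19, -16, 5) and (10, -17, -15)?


Midpoint = ((19+10)/2, (-16+-17)/2, (5+-15)/2) = (14.5, -16.5, -5)

(14.5, -16.5, -5)


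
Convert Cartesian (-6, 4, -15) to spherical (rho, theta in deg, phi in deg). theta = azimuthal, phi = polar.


rho = sqrt((-6)^2 + 4^2 + (-15)^2) = 16.6433
theta = atan2(4, -6) = 146.3099 deg
phi = acos(-15/16.6433) = 154.3245 deg

rho = 16.6433, theta = 146.3099 deg, phi = 154.3245 deg


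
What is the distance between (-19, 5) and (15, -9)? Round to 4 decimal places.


d = sqrt((15--19)^2 + (-9-5)^2) = 36.7696

36.7696


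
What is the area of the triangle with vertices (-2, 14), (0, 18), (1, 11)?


Area = |x1(y2-y3) + x2(y3-y1) + x3(y1-y2)| / 2
= |-2*(18-11) + 0*(11-14) + 1*(14-18)| / 2
= 9

9


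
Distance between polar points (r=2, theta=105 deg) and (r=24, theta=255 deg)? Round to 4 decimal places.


d = sqrt(r1^2 + r2^2 - 2*r1*r2*cos(t2-t1))
d = sqrt(2^2 + 24^2 - 2*2*24*cos(255-105)) = 25.7515

25.7515


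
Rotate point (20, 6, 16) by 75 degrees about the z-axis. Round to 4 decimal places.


x' = 20*cos(75) - 6*sin(75) = -0.6192
y' = 20*sin(75) + 6*cos(75) = 20.8714
z' = 16

(-0.6192, 20.8714, 16)


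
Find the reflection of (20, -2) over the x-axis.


Reflection across x-axis: (x, y) -> (x, -y)
(20, -2) -> (20, 2)

(20, 2)


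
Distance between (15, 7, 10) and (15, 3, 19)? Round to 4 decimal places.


d = sqrt((15-15)^2 + (3-7)^2 + (19-10)^2) = 9.8489

9.8489


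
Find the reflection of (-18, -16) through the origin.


Reflection through origin: (x, y) -> (-x, -y)
(-18, -16) -> (18, 16)

(18, 16)


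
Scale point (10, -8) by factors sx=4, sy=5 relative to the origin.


Scaling: (x*sx, y*sy) = (10*4, -8*5) = (40, -40)

(40, -40)


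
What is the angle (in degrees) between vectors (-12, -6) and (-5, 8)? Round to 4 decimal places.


dot = -12*-5 + -6*8 = 12
|u| = 13.4164, |v| = 9.434
cos(angle) = 0.0948
angle = 84.5597 degrees

84.5597 degrees


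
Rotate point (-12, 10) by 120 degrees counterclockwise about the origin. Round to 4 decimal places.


x' = -12*cos(120) - 10*sin(120) = -2.6603
y' = -12*sin(120) + 10*cos(120) = -15.3923

(-2.6603, -15.3923)


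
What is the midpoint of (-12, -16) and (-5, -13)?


Midpoint = ((-12+-5)/2, (-16+-13)/2) = (-8.5, -14.5)

(-8.5, -14.5)
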